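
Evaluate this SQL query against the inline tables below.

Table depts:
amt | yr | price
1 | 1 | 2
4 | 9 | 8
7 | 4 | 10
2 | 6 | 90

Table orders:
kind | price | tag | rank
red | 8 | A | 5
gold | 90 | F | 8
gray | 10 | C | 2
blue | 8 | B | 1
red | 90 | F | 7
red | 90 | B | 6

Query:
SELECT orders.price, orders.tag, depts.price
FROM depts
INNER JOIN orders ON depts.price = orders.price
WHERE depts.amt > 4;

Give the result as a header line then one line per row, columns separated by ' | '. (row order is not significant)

After JOIN orders (6 rows):
depts.amt | depts.yr | depts.price | orders.kind | orders.price | orders.tag | orders.rank
4 | 9 | 8 | red | 8 | A | 5
4 | 9 | 8 | blue | 8 | B | 1
7 | 4 | 10 | gray | 10 | C | 2
2 | 6 | 90 | gold | 90 | F | 8
2 | 6 | 90 | red | 90 | F | 7
2 | 6 | 90 | red | 90 | B | 6
After WHERE (1 rows):
depts.amt | depts.yr | depts.price | orders.kind | orders.price | orders.tag | orders.rank
7 | 4 | 10 | gray | 10 | C | 2
After SELECT (1 rows):
orders.price | orders.tag | depts.price
10 | C | 10

== RESULT ==
orders.price | orders.tag | depts.price
10 | C | 10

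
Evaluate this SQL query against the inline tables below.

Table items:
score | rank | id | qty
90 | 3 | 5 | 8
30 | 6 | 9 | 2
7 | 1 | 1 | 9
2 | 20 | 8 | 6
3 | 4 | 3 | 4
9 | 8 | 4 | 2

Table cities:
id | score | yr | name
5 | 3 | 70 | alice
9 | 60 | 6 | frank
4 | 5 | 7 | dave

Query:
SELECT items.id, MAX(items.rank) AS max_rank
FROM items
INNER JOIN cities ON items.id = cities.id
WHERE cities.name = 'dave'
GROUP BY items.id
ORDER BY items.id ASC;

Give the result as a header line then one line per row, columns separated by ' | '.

== RESULT ==
items.id | max_rank
4 | 8

Derivation:
After JOIN cities (3 rows):
items.score | items.rank | items.id | items.qty | cities.id | cities.score | cities.yr | cities.name
90 | 3 | 5 | 8 | 5 | 3 | 70 | alice
30 | 6 | 9 | 2 | 9 | 60 | 6 | frank
9 | 8 | 4 | 2 | 4 | 5 | 7 | dave
After WHERE (1 rows):
items.score | items.rank | items.id | items.qty | cities.id | cities.score | cities.yr | cities.name
9 | 8 | 4 | 2 | 4 | 5 | 7 | dave
After GROUP BY (1 rows):
items.id | max_rank
4 | 8
After ORDER BY (1 rows):
items.id | max_rank
4 | 8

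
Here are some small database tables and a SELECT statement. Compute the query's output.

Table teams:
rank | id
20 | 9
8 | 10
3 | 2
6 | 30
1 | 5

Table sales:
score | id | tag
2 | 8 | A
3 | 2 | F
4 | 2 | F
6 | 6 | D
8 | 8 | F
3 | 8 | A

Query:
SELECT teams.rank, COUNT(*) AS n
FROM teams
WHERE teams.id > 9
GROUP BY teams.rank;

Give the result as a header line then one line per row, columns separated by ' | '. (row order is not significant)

After WHERE (2 rows):
teams.rank | teams.id
8 | 10
6 | 30
After GROUP BY (2 rows):
teams.rank | n
8 | 1
6 | 1

== RESULT ==
teams.rank | n
8 | 1
6 | 1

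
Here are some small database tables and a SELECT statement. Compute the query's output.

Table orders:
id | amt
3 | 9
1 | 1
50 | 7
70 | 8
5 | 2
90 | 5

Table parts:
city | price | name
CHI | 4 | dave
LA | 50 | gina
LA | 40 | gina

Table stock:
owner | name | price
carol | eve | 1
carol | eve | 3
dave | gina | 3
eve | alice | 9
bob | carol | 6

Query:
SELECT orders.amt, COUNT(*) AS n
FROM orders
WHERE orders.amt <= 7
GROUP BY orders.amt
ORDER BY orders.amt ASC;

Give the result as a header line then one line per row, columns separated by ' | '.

After WHERE (4 rows):
orders.id | orders.amt
1 | 1
50 | 7
5 | 2
90 | 5
After GROUP BY (4 rows):
orders.amt | n
1 | 1
7 | 1
2 | 1
5 | 1
After ORDER BY (4 rows):
orders.amt | n
1 | 1
2 | 1
5 | 1
7 | 1

== RESULT ==
orders.amt | n
1 | 1
2 | 1
5 | 1
7 | 1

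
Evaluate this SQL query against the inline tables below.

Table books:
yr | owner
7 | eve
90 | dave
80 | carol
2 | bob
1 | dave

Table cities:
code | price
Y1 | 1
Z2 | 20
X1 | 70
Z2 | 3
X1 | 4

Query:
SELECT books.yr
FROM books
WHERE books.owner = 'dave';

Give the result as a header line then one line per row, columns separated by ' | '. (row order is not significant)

After WHERE (2 rows):
books.yr | books.owner
90 | dave
1 | dave
After SELECT (2 rows):
books.yr
90
1

== RESULT ==
books.yr
90
1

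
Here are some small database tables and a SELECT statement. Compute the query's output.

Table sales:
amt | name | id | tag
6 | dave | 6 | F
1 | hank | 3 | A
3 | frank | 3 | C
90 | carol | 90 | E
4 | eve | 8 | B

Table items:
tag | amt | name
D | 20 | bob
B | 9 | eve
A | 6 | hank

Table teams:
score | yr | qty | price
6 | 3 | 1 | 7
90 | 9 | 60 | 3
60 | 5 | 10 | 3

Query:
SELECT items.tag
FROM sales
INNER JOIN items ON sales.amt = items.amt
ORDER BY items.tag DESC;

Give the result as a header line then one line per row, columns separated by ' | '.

== RESULT ==
items.tag
A

Derivation:
After JOIN items (1 rows):
sales.amt | sales.name | sales.id | sales.tag | items.tag | items.amt | items.name
6 | dave | 6 | F | A | 6 | hank
After SELECT (1 rows):
items.tag
A
After ORDER BY (1 rows):
items.tag
A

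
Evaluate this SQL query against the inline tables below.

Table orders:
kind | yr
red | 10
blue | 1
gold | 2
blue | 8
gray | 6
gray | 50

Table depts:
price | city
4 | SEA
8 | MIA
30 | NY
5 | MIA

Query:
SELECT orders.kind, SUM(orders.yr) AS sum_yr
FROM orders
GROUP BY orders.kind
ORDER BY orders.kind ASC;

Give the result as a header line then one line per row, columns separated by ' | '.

== RESULT ==
orders.kind | sum_yr
blue | 9
gold | 2
gray | 56
red | 10

Derivation:
After GROUP BY (4 rows):
orders.kind | sum_yr
red | 10
blue | 9
gold | 2
gray | 56
After ORDER BY (4 rows):
orders.kind | sum_yr
blue | 9
gold | 2
gray | 56
red | 10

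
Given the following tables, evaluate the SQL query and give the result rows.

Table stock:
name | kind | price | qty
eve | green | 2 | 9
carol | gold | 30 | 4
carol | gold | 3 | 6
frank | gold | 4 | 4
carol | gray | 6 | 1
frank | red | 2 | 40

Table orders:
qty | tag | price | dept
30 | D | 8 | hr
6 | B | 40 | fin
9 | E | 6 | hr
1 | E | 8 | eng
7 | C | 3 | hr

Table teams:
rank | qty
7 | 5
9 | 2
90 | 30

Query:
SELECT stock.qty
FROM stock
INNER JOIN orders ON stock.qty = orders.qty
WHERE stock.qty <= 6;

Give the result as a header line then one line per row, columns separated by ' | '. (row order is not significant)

== RESULT ==
stock.qty
6
1

Derivation:
After JOIN orders (3 rows):
stock.name | stock.kind | stock.price | stock.qty | orders.qty | orders.tag | orders.price | orders.dept
eve | green | 2 | 9 | 9 | E | 6 | hr
carol | gold | 3 | 6 | 6 | B | 40 | fin
carol | gray | 6 | 1 | 1 | E | 8 | eng
After WHERE (2 rows):
stock.name | stock.kind | stock.price | stock.qty | orders.qty | orders.tag | orders.price | orders.dept
carol | gold | 3 | 6 | 6 | B | 40 | fin
carol | gray | 6 | 1 | 1 | E | 8 | eng
After SELECT (2 rows):
stock.qty
6
1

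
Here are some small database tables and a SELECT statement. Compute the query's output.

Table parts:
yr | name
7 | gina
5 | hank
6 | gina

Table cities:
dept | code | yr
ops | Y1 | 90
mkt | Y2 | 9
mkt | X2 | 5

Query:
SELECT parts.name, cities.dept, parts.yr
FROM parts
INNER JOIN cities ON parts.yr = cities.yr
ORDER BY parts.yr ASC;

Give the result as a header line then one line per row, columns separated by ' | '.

After JOIN cities (1 rows):
parts.yr | parts.name | cities.dept | cities.code | cities.yr
5 | hank | mkt | X2 | 5
After SELECT (1 rows):
parts.name | cities.dept | parts.yr
hank | mkt | 5
After ORDER BY (1 rows):
parts.name | cities.dept | parts.yr
hank | mkt | 5

== RESULT ==
parts.name | cities.dept | parts.yr
hank | mkt | 5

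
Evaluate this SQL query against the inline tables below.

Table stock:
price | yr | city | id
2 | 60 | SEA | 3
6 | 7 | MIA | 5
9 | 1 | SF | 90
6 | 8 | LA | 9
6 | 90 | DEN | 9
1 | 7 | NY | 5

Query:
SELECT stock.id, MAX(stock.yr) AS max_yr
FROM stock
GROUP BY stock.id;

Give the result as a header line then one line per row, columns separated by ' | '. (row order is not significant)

== RESULT ==
stock.id | max_yr
3 | 60
5 | 7
90 | 1
9 | 90

Derivation:
After GROUP BY (4 rows):
stock.id | max_yr
3 | 60
5 | 7
90 | 1
9 | 90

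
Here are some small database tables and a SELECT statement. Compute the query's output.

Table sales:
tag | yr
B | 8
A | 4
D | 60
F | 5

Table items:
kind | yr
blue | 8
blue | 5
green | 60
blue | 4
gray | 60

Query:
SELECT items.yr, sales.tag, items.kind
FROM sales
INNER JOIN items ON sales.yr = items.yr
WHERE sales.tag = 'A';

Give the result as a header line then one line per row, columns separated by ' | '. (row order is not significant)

== RESULT ==
items.yr | sales.tag | items.kind
4 | A | blue

Derivation:
After JOIN items (5 rows):
sales.tag | sales.yr | items.kind | items.yr
B | 8 | blue | 8
A | 4 | blue | 4
D | 60 | green | 60
D | 60 | gray | 60
F | 5 | blue | 5
After WHERE (1 rows):
sales.tag | sales.yr | items.kind | items.yr
A | 4 | blue | 4
After SELECT (1 rows):
items.yr | sales.tag | items.kind
4 | A | blue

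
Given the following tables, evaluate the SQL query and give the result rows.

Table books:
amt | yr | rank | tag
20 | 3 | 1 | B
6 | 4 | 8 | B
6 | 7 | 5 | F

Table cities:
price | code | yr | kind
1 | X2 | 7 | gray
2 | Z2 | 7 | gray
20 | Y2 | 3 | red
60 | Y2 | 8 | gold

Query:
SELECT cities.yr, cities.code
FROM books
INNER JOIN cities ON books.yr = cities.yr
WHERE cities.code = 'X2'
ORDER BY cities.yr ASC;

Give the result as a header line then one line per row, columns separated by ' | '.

== RESULT ==
cities.yr | cities.code
7 | X2

Derivation:
After JOIN cities (3 rows):
books.amt | books.yr | books.rank | books.tag | cities.price | cities.code | cities.yr | cities.kind
20 | 3 | 1 | B | 20 | Y2 | 3 | red
6 | 7 | 5 | F | 1 | X2 | 7 | gray
6 | 7 | 5 | F | 2 | Z2 | 7 | gray
After WHERE (1 rows):
books.amt | books.yr | books.rank | books.tag | cities.price | cities.code | cities.yr | cities.kind
6 | 7 | 5 | F | 1 | X2 | 7 | gray
After SELECT (1 rows):
cities.yr | cities.code
7 | X2
After ORDER BY (1 rows):
cities.yr | cities.code
7 | X2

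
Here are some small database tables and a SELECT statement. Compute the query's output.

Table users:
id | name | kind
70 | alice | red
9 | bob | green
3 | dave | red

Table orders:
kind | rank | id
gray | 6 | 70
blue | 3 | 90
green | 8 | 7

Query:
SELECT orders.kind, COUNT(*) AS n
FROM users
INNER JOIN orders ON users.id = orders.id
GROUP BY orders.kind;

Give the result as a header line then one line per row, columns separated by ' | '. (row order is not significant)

After JOIN orders (1 rows):
users.id | users.name | users.kind | orders.kind | orders.rank | orders.id
70 | alice | red | gray | 6 | 70
After GROUP BY (1 rows):
orders.kind | n
gray | 1

== RESULT ==
orders.kind | n
gray | 1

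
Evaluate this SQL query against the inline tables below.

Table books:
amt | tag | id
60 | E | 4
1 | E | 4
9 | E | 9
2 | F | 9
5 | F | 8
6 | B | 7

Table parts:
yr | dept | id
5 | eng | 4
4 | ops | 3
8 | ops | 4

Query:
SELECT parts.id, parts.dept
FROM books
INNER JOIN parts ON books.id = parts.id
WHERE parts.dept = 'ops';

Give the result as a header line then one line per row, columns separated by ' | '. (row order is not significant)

== RESULT ==
parts.id | parts.dept
4 | ops
4 | ops

Derivation:
After JOIN parts (4 rows):
books.amt | books.tag | books.id | parts.yr | parts.dept | parts.id
60 | E | 4 | 5 | eng | 4
60 | E | 4 | 8 | ops | 4
1 | E | 4 | 5 | eng | 4
1 | E | 4 | 8 | ops | 4
After WHERE (2 rows):
books.amt | books.tag | books.id | parts.yr | parts.dept | parts.id
60 | E | 4 | 8 | ops | 4
1 | E | 4 | 8 | ops | 4
After SELECT (2 rows):
parts.id | parts.dept
4 | ops
4 | ops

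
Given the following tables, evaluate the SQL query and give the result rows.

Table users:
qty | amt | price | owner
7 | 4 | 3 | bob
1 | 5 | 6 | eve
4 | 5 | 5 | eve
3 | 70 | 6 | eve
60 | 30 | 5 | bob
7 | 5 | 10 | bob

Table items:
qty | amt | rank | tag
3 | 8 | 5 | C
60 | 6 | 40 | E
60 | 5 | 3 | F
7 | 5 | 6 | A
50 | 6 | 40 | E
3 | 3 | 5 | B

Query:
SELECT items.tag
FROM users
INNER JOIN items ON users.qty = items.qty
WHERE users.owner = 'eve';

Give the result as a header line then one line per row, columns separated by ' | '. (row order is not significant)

== RESULT ==
items.tag
C
B

Derivation:
After JOIN items (6 rows):
users.qty | users.amt | users.price | users.owner | items.qty | items.amt | items.rank | items.tag
7 | 4 | 3 | bob | 7 | 5 | 6 | A
3 | 70 | 6 | eve | 3 | 8 | 5 | C
3 | 70 | 6 | eve | 3 | 3 | 5 | B
60 | 30 | 5 | bob | 60 | 6 | 40 | E
60 | 30 | 5 | bob | 60 | 5 | 3 | F
7 | 5 | 10 | bob | 7 | 5 | 6 | A
After WHERE (2 rows):
users.qty | users.amt | users.price | users.owner | items.qty | items.amt | items.rank | items.tag
3 | 70 | 6 | eve | 3 | 8 | 5 | C
3 | 70 | 6 | eve | 3 | 3 | 5 | B
After SELECT (2 rows):
items.tag
C
B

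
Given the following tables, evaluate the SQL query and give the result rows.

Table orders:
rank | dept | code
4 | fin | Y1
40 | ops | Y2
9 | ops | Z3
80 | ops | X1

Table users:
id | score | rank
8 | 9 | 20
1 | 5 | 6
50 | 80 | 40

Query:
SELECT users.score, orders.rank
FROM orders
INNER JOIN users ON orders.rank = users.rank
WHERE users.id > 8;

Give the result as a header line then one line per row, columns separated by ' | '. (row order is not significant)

== RESULT ==
users.score | orders.rank
80 | 40

Derivation:
After JOIN users (1 rows):
orders.rank | orders.dept | orders.code | users.id | users.score | users.rank
40 | ops | Y2 | 50 | 80 | 40
After WHERE (1 rows):
orders.rank | orders.dept | orders.code | users.id | users.score | users.rank
40 | ops | Y2 | 50 | 80 | 40
After SELECT (1 rows):
users.score | orders.rank
80 | 40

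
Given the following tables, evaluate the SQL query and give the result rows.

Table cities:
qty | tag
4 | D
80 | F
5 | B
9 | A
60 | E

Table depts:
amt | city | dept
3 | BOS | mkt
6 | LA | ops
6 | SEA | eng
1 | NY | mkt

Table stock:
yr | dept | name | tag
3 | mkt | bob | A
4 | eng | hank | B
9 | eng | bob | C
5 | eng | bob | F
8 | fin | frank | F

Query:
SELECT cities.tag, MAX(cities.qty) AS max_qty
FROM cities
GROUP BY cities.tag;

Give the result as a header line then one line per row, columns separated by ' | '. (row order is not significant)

After GROUP BY (5 rows):
cities.tag | max_qty
D | 4
F | 80
B | 5
A | 9
E | 60

== RESULT ==
cities.tag | max_qty
D | 4
F | 80
B | 5
A | 9
E | 60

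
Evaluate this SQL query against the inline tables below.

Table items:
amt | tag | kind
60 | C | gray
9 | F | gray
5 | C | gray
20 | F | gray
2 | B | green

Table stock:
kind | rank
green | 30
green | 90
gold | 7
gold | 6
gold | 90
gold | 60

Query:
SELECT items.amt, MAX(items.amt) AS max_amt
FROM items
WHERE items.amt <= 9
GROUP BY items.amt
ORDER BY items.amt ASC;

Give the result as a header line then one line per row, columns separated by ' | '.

== RESULT ==
items.amt | max_amt
2 | 2
5 | 5
9 | 9

Derivation:
After WHERE (3 rows):
items.amt | items.tag | items.kind
9 | F | gray
5 | C | gray
2 | B | green
After GROUP BY (3 rows):
items.amt | max_amt
9 | 9
5 | 5
2 | 2
After ORDER BY (3 rows):
items.amt | max_amt
2 | 2
5 | 5
9 | 9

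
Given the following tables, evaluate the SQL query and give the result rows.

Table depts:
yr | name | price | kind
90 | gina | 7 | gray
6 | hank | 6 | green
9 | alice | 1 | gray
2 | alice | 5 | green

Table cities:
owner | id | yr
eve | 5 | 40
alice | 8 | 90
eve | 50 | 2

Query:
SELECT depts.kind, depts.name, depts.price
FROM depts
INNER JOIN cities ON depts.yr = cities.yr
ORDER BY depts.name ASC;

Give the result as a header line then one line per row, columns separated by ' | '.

After JOIN cities (2 rows):
depts.yr | depts.name | depts.price | depts.kind | cities.owner | cities.id | cities.yr
90 | gina | 7 | gray | alice | 8 | 90
2 | alice | 5 | green | eve | 50 | 2
After SELECT (2 rows):
depts.kind | depts.name | depts.price
gray | gina | 7
green | alice | 5
After ORDER BY (2 rows):
depts.kind | depts.name | depts.price
green | alice | 5
gray | gina | 7

== RESULT ==
depts.kind | depts.name | depts.price
green | alice | 5
gray | gina | 7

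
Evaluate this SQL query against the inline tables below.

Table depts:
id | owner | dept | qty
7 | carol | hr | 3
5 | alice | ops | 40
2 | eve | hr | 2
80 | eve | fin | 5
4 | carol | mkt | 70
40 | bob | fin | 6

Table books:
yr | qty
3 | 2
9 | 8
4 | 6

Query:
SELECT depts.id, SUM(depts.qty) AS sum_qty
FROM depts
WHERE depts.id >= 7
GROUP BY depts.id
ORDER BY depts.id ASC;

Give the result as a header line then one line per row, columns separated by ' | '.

After WHERE (3 rows):
depts.id | depts.owner | depts.dept | depts.qty
7 | carol | hr | 3
80 | eve | fin | 5
40 | bob | fin | 6
After GROUP BY (3 rows):
depts.id | sum_qty
7 | 3
80 | 5
40 | 6
After ORDER BY (3 rows):
depts.id | sum_qty
7 | 3
40 | 6
80 | 5

== RESULT ==
depts.id | sum_qty
7 | 3
40 | 6
80 | 5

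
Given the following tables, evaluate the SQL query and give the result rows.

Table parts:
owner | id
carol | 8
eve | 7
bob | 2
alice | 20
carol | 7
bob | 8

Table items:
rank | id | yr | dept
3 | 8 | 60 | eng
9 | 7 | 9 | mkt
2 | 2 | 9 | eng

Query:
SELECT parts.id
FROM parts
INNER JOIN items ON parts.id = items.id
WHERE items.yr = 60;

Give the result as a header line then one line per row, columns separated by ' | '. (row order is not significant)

== RESULT ==
parts.id
8
8

Derivation:
After JOIN items (5 rows):
parts.owner | parts.id | items.rank | items.id | items.yr | items.dept
carol | 8 | 3 | 8 | 60 | eng
eve | 7 | 9 | 7 | 9 | mkt
bob | 2 | 2 | 2 | 9 | eng
carol | 7 | 9 | 7 | 9 | mkt
bob | 8 | 3 | 8 | 60 | eng
After WHERE (2 rows):
parts.owner | parts.id | items.rank | items.id | items.yr | items.dept
carol | 8 | 3 | 8 | 60 | eng
bob | 8 | 3 | 8 | 60 | eng
After SELECT (2 rows):
parts.id
8
8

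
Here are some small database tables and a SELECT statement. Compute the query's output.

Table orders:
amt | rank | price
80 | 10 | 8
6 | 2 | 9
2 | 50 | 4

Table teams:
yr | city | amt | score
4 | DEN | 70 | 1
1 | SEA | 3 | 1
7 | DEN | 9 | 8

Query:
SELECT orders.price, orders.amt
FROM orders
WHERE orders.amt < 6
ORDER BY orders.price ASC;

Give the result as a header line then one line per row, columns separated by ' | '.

== RESULT ==
orders.price | orders.amt
4 | 2

Derivation:
After WHERE (1 rows):
orders.amt | orders.rank | orders.price
2 | 50 | 4
After SELECT (1 rows):
orders.price | orders.amt
4 | 2
After ORDER BY (1 rows):
orders.price | orders.amt
4 | 2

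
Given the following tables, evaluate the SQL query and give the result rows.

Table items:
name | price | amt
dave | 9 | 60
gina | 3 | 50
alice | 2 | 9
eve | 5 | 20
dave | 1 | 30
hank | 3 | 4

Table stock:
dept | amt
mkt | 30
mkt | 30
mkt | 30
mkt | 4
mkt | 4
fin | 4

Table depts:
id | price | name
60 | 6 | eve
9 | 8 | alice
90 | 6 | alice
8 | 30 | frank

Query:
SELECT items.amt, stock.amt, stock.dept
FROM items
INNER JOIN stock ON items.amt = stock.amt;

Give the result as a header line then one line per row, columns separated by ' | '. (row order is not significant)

== RESULT ==
items.amt | stock.amt | stock.dept
30 | 30 | mkt
30 | 30 | mkt
30 | 30 | mkt
4 | 4 | mkt
4 | 4 | mkt
4 | 4 | fin

Derivation:
After JOIN stock (6 rows):
items.name | items.price | items.amt | stock.dept | stock.amt
dave | 1 | 30 | mkt | 30
dave | 1 | 30 | mkt | 30
dave | 1 | 30 | mkt | 30
hank | 3 | 4 | mkt | 4
hank | 3 | 4 | mkt | 4
hank | 3 | 4 | fin | 4
After SELECT (6 rows):
items.amt | stock.amt | stock.dept
30 | 30 | mkt
30 | 30 | mkt
30 | 30 | mkt
4 | 4 | mkt
4 | 4 | mkt
4 | 4 | fin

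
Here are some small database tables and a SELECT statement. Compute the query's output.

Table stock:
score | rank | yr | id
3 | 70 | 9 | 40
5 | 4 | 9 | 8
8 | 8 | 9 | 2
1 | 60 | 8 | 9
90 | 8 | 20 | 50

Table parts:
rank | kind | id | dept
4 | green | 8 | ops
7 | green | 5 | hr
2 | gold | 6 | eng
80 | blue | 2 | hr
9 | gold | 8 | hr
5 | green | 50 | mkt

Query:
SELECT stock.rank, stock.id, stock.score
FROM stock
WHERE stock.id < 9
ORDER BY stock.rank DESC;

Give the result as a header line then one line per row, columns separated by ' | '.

== RESULT ==
stock.rank | stock.id | stock.score
8 | 2 | 8
4 | 8 | 5

Derivation:
After WHERE (2 rows):
stock.score | stock.rank | stock.yr | stock.id
5 | 4 | 9 | 8
8 | 8 | 9 | 2
After SELECT (2 rows):
stock.rank | stock.id | stock.score
4 | 8 | 5
8 | 2 | 8
After ORDER BY (2 rows):
stock.rank | stock.id | stock.score
8 | 2 | 8
4 | 8 | 5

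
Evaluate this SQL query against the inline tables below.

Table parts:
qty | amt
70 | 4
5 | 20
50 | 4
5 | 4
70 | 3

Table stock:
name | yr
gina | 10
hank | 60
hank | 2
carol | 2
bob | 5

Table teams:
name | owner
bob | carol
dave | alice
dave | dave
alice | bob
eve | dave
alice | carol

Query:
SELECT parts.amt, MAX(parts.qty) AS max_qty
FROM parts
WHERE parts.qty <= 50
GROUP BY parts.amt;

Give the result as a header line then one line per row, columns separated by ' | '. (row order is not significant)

== RESULT ==
parts.amt | max_qty
20 | 5
4 | 50

Derivation:
After WHERE (3 rows):
parts.qty | parts.amt
5 | 20
50 | 4
5 | 4
After GROUP BY (2 rows):
parts.amt | max_qty
20 | 5
4 | 50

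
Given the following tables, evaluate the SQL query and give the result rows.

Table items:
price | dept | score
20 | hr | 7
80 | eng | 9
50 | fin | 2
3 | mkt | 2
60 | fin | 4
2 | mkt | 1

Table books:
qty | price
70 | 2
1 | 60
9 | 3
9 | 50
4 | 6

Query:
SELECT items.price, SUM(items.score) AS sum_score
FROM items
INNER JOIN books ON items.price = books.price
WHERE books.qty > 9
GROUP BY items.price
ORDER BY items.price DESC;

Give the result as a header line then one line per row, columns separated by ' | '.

== RESULT ==
items.price | sum_score
2 | 1

Derivation:
After JOIN books (4 rows):
items.price | items.dept | items.score | books.qty | books.price
50 | fin | 2 | 9 | 50
3 | mkt | 2 | 9 | 3
60 | fin | 4 | 1 | 60
2 | mkt | 1 | 70 | 2
After WHERE (1 rows):
items.price | items.dept | items.score | books.qty | books.price
2 | mkt | 1 | 70 | 2
After GROUP BY (1 rows):
items.price | sum_score
2 | 1
After ORDER BY (1 rows):
items.price | sum_score
2 | 1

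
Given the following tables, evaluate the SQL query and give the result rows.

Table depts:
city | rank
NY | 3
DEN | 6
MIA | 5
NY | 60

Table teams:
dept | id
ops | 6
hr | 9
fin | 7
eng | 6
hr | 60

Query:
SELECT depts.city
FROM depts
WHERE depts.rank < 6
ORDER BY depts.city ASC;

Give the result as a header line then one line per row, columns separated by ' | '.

After WHERE (2 rows):
depts.city | depts.rank
NY | 3
MIA | 5
After SELECT (2 rows):
depts.city
NY
MIA
After ORDER BY (2 rows):
depts.city
MIA
NY

== RESULT ==
depts.city
MIA
NY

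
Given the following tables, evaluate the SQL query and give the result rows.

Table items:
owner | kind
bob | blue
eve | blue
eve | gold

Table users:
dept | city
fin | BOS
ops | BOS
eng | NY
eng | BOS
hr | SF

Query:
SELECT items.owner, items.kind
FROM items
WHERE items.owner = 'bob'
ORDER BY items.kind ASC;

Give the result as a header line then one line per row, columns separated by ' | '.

== RESULT ==
items.owner | items.kind
bob | blue

Derivation:
After WHERE (1 rows):
items.owner | items.kind
bob | blue
After SELECT (1 rows):
items.owner | items.kind
bob | blue
After ORDER BY (1 rows):
items.owner | items.kind
bob | blue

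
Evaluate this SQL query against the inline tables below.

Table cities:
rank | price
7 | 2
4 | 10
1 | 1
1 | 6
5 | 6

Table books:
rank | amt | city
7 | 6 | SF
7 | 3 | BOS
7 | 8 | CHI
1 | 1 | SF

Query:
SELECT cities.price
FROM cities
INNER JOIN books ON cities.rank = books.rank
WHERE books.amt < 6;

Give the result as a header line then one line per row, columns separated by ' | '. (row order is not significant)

After JOIN books (5 rows):
cities.rank | cities.price | books.rank | books.amt | books.city
7 | 2 | 7 | 6 | SF
7 | 2 | 7 | 3 | BOS
7 | 2 | 7 | 8 | CHI
1 | 1 | 1 | 1 | SF
1 | 6 | 1 | 1 | SF
After WHERE (3 rows):
cities.rank | cities.price | books.rank | books.amt | books.city
7 | 2 | 7 | 3 | BOS
1 | 1 | 1 | 1 | SF
1 | 6 | 1 | 1 | SF
After SELECT (3 rows):
cities.price
2
1
6

== RESULT ==
cities.price
2
1
6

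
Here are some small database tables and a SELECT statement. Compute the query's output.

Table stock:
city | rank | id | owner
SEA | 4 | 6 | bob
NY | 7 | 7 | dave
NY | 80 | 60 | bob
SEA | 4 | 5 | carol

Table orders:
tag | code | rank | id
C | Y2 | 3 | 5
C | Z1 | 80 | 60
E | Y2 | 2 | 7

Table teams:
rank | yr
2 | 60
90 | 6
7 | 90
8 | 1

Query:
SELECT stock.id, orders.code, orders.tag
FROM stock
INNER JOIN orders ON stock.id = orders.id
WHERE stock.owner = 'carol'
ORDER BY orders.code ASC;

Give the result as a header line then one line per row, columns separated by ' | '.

== RESULT ==
stock.id | orders.code | orders.tag
5 | Y2 | C

Derivation:
After JOIN orders (3 rows):
stock.city | stock.rank | stock.id | stock.owner | orders.tag | orders.code | orders.rank | orders.id
NY | 7 | 7 | dave | E | Y2 | 2 | 7
NY | 80 | 60 | bob | C | Z1 | 80 | 60
SEA | 4 | 5 | carol | C | Y2 | 3 | 5
After WHERE (1 rows):
stock.city | stock.rank | stock.id | stock.owner | orders.tag | orders.code | orders.rank | orders.id
SEA | 4 | 5 | carol | C | Y2 | 3 | 5
After SELECT (1 rows):
stock.id | orders.code | orders.tag
5 | Y2 | C
After ORDER BY (1 rows):
stock.id | orders.code | orders.tag
5 | Y2 | C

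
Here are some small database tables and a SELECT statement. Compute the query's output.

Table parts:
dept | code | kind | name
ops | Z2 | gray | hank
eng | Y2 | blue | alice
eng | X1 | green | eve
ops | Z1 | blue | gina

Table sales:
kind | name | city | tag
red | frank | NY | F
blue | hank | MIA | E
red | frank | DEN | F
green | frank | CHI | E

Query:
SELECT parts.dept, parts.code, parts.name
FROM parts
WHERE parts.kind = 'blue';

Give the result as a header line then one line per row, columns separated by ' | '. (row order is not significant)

After WHERE (2 rows):
parts.dept | parts.code | parts.kind | parts.name
eng | Y2 | blue | alice
ops | Z1 | blue | gina
After SELECT (2 rows):
parts.dept | parts.code | parts.name
eng | Y2 | alice
ops | Z1 | gina

== RESULT ==
parts.dept | parts.code | parts.name
eng | Y2 | alice
ops | Z1 | gina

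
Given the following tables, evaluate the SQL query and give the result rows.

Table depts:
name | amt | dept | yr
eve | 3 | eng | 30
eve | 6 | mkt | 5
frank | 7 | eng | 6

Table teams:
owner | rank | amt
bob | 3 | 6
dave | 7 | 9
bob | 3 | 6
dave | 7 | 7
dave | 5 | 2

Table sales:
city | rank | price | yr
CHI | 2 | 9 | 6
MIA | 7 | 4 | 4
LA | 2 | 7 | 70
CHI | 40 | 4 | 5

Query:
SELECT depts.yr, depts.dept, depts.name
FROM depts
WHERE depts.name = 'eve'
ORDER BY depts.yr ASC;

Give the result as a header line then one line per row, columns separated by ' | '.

After WHERE (2 rows):
depts.name | depts.amt | depts.dept | depts.yr
eve | 3 | eng | 30
eve | 6 | mkt | 5
After SELECT (2 rows):
depts.yr | depts.dept | depts.name
30 | eng | eve
5 | mkt | eve
After ORDER BY (2 rows):
depts.yr | depts.dept | depts.name
5 | mkt | eve
30 | eng | eve

== RESULT ==
depts.yr | depts.dept | depts.name
5 | mkt | eve
30 | eng | eve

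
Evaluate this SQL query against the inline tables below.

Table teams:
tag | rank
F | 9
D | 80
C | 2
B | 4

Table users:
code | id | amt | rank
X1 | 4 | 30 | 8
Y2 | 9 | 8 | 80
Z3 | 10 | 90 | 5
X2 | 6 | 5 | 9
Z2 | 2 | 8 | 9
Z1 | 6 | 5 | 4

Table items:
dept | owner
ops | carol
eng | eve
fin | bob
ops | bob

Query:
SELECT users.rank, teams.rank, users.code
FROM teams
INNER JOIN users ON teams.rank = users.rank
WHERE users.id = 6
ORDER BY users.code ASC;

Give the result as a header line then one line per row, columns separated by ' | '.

After JOIN users (4 rows):
teams.tag | teams.rank | users.code | users.id | users.amt | users.rank
F | 9 | X2 | 6 | 5 | 9
F | 9 | Z2 | 2 | 8 | 9
D | 80 | Y2 | 9 | 8 | 80
B | 4 | Z1 | 6 | 5 | 4
After WHERE (2 rows):
teams.tag | teams.rank | users.code | users.id | users.amt | users.rank
F | 9 | X2 | 6 | 5 | 9
B | 4 | Z1 | 6 | 5 | 4
After SELECT (2 rows):
users.rank | teams.rank | users.code
9 | 9 | X2
4 | 4 | Z1
After ORDER BY (2 rows):
users.rank | teams.rank | users.code
9 | 9 | X2
4 | 4 | Z1

== RESULT ==
users.rank | teams.rank | users.code
9 | 9 | X2
4 | 4 | Z1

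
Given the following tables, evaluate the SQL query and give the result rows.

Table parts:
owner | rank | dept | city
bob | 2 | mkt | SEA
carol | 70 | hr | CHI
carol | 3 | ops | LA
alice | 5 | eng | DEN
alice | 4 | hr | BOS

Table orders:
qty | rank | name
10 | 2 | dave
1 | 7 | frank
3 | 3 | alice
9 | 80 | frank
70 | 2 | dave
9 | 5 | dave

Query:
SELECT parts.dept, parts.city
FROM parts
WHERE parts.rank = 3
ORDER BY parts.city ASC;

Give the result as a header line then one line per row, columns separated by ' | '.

== RESULT ==
parts.dept | parts.city
ops | LA

Derivation:
After WHERE (1 rows):
parts.owner | parts.rank | parts.dept | parts.city
carol | 3 | ops | LA
After SELECT (1 rows):
parts.dept | parts.city
ops | LA
After ORDER BY (1 rows):
parts.dept | parts.city
ops | LA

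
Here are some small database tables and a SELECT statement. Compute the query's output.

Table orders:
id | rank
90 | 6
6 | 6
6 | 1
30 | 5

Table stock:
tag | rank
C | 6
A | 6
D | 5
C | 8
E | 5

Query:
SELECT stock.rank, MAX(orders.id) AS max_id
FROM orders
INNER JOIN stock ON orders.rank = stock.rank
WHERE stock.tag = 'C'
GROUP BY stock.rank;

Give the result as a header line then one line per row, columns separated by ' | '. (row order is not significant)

After JOIN stock (6 rows):
orders.id | orders.rank | stock.tag | stock.rank
90 | 6 | C | 6
90 | 6 | A | 6
6 | 6 | C | 6
6 | 6 | A | 6
30 | 5 | D | 5
30 | 5 | E | 5
After WHERE (2 rows):
orders.id | orders.rank | stock.tag | stock.rank
90 | 6 | C | 6
6 | 6 | C | 6
After GROUP BY (1 rows):
stock.rank | max_id
6 | 90

== RESULT ==
stock.rank | max_id
6 | 90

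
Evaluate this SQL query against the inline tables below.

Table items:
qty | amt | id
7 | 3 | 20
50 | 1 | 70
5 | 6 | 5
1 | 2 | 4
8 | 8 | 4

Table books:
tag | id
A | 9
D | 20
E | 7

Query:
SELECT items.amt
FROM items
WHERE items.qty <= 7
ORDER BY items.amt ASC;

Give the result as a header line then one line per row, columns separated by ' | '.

After WHERE (3 rows):
items.qty | items.amt | items.id
7 | 3 | 20
5 | 6 | 5
1 | 2 | 4
After SELECT (3 rows):
items.amt
3
6
2
After ORDER BY (3 rows):
items.amt
2
3
6

== RESULT ==
items.amt
2
3
6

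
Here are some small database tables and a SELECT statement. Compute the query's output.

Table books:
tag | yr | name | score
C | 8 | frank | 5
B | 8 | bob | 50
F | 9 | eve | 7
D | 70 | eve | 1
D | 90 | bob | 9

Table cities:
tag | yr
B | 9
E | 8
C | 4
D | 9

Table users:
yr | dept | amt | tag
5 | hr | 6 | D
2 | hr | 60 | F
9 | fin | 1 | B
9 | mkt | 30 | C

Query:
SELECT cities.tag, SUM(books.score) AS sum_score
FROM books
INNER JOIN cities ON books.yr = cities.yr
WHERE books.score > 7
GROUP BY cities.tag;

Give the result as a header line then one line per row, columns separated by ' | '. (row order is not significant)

After JOIN cities (4 rows):
books.tag | books.yr | books.name | books.score | cities.tag | cities.yr
C | 8 | frank | 5 | E | 8
B | 8 | bob | 50 | E | 8
F | 9 | eve | 7 | B | 9
F | 9 | eve | 7 | D | 9
After WHERE (1 rows):
books.tag | books.yr | books.name | books.score | cities.tag | cities.yr
B | 8 | bob | 50 | E | 8
After GROUP BY (1 rows):
cities.tag | sum_score
E | 50

== RESULT ==
cities.tag | sum_score
E | 50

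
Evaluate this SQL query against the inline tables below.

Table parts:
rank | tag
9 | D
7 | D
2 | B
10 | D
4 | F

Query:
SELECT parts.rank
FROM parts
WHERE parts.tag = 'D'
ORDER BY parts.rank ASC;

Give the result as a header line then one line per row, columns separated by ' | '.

After WHERE (3 rows):
parts.rank | parts.tag
9 | D
7 | D
10 | D
After SELECT (3 rows):
parts.rank
9
7
10
After ORDER BY (3 rows):
parts.rank
7
9
10

== RESULT ==
parts.rank
7
9
10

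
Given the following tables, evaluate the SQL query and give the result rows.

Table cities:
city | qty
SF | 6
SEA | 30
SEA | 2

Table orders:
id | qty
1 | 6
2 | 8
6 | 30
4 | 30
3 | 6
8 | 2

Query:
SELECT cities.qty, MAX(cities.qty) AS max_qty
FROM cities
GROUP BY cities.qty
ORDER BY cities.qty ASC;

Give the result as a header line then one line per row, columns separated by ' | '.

After GROUP BY (3 rows):
cities.qty | max_qty
6 | 6
30 | 30
2 | 2
After ORDER BY (3 rows):
cities.qty | max_qty
2 | 2
6 | 6
30 | 30

== RESULT ==
cities.qty | max_qty
2 | 2
6 | 6
30 | 30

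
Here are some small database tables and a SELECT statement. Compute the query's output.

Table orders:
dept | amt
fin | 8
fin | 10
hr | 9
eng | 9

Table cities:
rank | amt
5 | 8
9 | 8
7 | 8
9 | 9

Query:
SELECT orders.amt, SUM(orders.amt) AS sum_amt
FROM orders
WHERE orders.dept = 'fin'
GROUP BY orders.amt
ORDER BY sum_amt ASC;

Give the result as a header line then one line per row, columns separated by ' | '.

== RESULT ==
orders.amt | sum_amt
8 | 8
10 | 10

Derivation:
After WHERE (2 rows):
orders.dept | orders.amt
fin | 8
fin | 10
After GROUP BY (2 rows):
orders.amt | sum_amt
8 | 8
10 | 10
After ORDER BY (2 rows):
orders.amt | sum_amt
8 | 8
10 | 10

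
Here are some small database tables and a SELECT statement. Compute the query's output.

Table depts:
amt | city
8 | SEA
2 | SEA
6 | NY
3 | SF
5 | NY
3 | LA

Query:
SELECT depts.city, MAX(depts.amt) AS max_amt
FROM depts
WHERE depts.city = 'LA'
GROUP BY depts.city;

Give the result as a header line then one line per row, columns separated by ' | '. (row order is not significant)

== RESULT ==
depts.city | max_amt
LA | 3

Derivation:
After WHERE (1 rows):
depts.amt | depts.city
3 | LA
After GROUP BY (1 rows):
depts.city | max_amt
LA | 3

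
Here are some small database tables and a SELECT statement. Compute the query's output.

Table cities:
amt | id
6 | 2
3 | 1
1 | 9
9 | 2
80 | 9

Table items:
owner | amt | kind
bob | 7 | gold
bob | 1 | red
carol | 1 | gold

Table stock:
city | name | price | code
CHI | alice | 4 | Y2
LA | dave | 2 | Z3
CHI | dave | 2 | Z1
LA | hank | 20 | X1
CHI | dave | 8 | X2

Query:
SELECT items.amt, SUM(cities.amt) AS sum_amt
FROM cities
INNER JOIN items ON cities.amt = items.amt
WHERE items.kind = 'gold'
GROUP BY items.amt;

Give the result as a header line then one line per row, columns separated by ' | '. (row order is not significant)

== RESULT ==
items.amt | sum_amt
1 | 1

Derivation:
After JOIN items (2 rows):
cities.amt | cities.id | items.owner | items.amt | items.kind
1 | 9 | bob | 1 | red
1 | 9 | carol | 1 | gold
After WHERE (1 rows):
cities.amt | cities.id | items.owner | items.amt | items.kind
1 | 9 | carol | 1 | gold
After GROUP BY (1 rows):
items.amt | sum_amt
1 | 1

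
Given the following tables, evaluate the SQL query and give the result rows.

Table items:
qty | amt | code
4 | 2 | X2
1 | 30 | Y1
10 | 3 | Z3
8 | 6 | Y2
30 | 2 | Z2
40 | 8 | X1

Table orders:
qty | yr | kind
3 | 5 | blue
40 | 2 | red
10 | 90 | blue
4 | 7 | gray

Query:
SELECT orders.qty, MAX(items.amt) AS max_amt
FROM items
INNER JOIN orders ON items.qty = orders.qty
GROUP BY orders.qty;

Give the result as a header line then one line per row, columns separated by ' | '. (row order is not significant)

== RESULT ==
orders.qty | max_amt
4 | 2
10 | 3
40 | 8

Derivation:
After JOIN orders (3 rows):
items.qty | items.amt | items.code | orders.qty | orders.yr | orders.kind
4 | 2 | X2 | 4 | 7 | gray
10 | 3 | Z3 | 10 | 90 | blue
40 | 8 | X1 | 40 | 2 | red
After GROUP BY (3 rows):
orders.qty | max_amt
4 | 2
10 | 3
40 | 8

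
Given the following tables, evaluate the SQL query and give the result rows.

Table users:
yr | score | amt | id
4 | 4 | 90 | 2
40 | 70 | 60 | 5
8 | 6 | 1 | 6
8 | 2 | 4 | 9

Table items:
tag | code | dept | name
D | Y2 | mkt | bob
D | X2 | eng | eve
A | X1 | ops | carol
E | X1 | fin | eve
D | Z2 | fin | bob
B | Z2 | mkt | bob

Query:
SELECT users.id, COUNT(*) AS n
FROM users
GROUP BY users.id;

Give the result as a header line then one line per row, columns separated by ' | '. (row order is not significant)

After GROUP BY (4 rows):
users.id | n
2 | 1
5 | 1
6 | 1
9 | 1

== RESULT ==
users.id | n
2 | 1
5 | 1
6 | 1
9 | 1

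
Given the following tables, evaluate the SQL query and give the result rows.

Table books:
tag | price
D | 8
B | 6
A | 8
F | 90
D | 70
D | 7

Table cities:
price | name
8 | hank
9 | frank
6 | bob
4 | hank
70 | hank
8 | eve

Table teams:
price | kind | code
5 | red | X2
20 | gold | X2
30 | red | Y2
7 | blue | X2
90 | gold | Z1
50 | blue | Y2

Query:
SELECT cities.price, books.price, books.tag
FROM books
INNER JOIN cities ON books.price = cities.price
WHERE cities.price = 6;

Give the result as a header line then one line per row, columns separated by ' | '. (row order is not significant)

After JOIN cities (6 rows):
books.tag | books.price | cities.price | cities.name
D | 8 | 8 | hank
D | 8 | 8 | eve
B | 6 | 6 | bob
A | 8 | 8 | hank
A | 8 | 8 | eve
D | 70 | 70 | hank
After WHERE (1 rows):
books.tag | books.price | cities.price | cities.name
B | 6 | 6 | bob
After SELECT (1 rows):
cities.price | books.price | books.tag
6 | 6 | B

== RESULT ==
cities.price | books.price | books.tag
6 | 6 | B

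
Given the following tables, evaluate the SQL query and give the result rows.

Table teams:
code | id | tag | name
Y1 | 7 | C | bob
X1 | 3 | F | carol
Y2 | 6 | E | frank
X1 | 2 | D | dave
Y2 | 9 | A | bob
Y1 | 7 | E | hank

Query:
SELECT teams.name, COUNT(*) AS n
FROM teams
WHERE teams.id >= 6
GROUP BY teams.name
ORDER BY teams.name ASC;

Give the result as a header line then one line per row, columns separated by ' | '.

After WHERE (4 rows):
teams.code | teams.id | teams.tag | teams.name
Y1 | 7 | C | bob
Y2 | 6 | E | frank
Y2 | 9 | A | bob
Y1 | 7 | E | hank
After GROUP BY (3 rows):
teams.name | n
bob | 2
frank | 1
hank | 1
After ORDER BY (3 rows):
teams.name | n
bob | 2
frank | 1
hank | 1

== RESULT ==
teams.name | n
bob | 2
frank | 1
hank | 1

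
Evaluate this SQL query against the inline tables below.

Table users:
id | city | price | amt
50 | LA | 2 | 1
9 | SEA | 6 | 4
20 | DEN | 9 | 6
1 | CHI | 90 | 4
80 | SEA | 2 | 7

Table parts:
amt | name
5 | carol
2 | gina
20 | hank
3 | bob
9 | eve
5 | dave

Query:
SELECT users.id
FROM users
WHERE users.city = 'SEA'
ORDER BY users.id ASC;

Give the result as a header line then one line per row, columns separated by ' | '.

== RESULT ==
users.id
9
80

Derivation:
After WHERE (2 rows):
users.id | users.city | users.price | users.amt
9 | SEA | 6 | 4
80 | SEA | 2 | 7
After SELECT (2 rows):
users.id
9
80
After ORDER BY (2 rows):
users.id
9
80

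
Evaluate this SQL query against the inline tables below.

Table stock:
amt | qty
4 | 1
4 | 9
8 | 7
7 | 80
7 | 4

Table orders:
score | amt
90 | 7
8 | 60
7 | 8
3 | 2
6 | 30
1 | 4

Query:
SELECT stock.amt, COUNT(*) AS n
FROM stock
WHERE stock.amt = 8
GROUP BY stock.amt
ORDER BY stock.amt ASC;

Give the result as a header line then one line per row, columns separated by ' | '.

After WHERE (1 rows):
stock.amt | stock.qty
8 | 7
After GROUP BY (1 rows):
stock.amt | n
8 | 1
After ORDER BY (1 rows):
stock.amt | n
8 | 1

== RESULT ==
stock.amt | n
8 | 1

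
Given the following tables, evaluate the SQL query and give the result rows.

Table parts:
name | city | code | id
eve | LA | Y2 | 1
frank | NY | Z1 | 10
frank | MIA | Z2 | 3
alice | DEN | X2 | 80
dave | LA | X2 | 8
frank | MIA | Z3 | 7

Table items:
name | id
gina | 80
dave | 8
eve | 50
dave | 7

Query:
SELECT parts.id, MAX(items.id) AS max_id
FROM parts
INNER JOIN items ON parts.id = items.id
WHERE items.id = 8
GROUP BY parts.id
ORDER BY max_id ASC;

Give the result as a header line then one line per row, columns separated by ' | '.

After JOIN items (3 rows):
parts.name | parts.city | parts.code | parts.id | items.name | items.id
alice | DEN | X2 | 80 | gina | 80
dave | LA | X2 | 8 | dave | 8
frank | MIA | Z3 | 7 | dave | 7
After WHERE (1 rows):
parts.name | parts.city | parts.code | parts.id | items.name | items.id
dave | LA | X2 | 8 | dave | 8
After GROUP BY (1 rows):
parts.id | max_id
8 | 8
After ORDER BY (1 rows):
parts.id | max_id
8 | 8

== RESULT ==
parts.id | max_id
8 | 8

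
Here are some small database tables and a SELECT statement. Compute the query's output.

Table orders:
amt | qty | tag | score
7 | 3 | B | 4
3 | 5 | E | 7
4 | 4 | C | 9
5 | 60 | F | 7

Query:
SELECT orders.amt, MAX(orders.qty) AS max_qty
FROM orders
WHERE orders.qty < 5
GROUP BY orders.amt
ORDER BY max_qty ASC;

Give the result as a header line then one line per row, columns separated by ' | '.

After WHERE (2 rows):
orders.amt | orders.qty | orders.tag | orders.score
7 | 3 | B | 4
4 | 4 | C | 9
After GROUP BY (2 rows):
orders.amt | max_qty
7 | 3
4 | 4
After ORDER BY (2 rows):
orders.amt | max_qty
7 | 3
4 | 4

== RESULT ==
orders.amt | max_qty
7 | 3
4 | 4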